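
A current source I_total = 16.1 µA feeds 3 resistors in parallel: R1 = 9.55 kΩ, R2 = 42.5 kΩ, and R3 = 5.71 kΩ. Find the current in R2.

I ≈ 1.25 µA

Conductances: ΣG = 1/9.55 + 1/42.5 + 1/5.71 = 0.3034 (1/kΩ).
R2 takes the fraction G_k/ΣG = 0.02353/0.3034 = 0.07756, so I = 16.1 × 0.07756 = 1.249 µA.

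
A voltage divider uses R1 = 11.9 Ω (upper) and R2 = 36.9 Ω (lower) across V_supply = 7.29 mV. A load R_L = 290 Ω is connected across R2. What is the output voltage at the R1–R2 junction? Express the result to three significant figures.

First combine the lower leg with the load: R2 ‖ R_L = 32.73 Ω.
Then V_out = V_supply · R2'/(R1 + R2') = 7.29 × 32.73/44.63 = 5.346 mV.

V_out ≈ 5.35 mV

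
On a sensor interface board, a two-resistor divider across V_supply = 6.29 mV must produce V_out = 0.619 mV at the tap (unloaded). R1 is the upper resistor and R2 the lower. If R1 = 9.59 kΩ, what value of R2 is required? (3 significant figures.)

The divider ratio is R2/(R1+R2) = 0.619/6.29 = 0.09841.
R2 = R1 · 0.09841/(1 − 0.09841) = 1.047 kΩ.

R2 ≈ 1.05 kΩ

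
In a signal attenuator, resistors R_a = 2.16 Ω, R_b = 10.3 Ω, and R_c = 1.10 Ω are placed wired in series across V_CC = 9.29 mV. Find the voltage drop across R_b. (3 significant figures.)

V ≈ 7.06 mV

Total series resistance ΣR = 2.16 + 10.3 + 1.10 = 13.56 Ω.
Voltage divider: V = V_CC · (10.30 / 13.56) = 9.29 × 0.7596 = 7.057 mV.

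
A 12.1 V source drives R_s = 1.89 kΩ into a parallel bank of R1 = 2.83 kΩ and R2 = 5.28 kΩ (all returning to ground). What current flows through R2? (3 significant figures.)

I ≈ 1.13 mA

Parallel bank: R_p = 1/(1/2.83 + 1/5.28) = 1.842 kΩ.
Node voltage V_A = V_DC · R_p/(R_s + R_p) = 12.1 × 0.4936 = 5.973 V.
Branch current I = V_A/R2 = 5.973/5.28 = 1.131 mA.
(Equivalently: I_total = 3.242 mA, then current-divider fraction G_k/ΣG = 0.3490.)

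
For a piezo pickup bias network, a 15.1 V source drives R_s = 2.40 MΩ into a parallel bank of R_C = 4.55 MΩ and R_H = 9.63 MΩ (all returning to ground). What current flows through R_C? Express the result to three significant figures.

I ≈ 1.87 µA

Parallel bank: R_p = 1/(1/4.55 + 1/9.63) = 3.090 MΩ.
V_A = 15.1 × 3.090/5.490 = 8.499 V.
I(R_C) = V_A / R_C = 8.499/4.55 = 1.868 µA.
(Equivalently: I_total = 2.750 µA, then current-divider fraction G_k/ΣG = 0.6791.)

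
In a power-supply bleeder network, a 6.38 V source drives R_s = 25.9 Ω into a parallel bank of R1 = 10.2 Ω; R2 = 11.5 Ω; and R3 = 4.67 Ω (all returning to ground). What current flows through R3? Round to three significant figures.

Equivalent of the parallel group: R_p = 2.505 Ω.
Node voltage V_A = V_in · R_p/(R_s + R_p) = 6.38 × 0.08820 = 0.5627 V.
Branch current I = V_A/R3 = 0.5627/4.67 = 0.1205 A.

I ≈ 0.121 A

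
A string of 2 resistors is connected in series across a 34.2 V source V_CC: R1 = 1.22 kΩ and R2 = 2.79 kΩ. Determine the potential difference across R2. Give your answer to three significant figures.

V ≈ 23.8 V

Series total: ΣR = 1.22 + 2.79 = 4.010 kΩ.
Voltage divider: V = V_CC · (2.790 / 4.010) = 34.2 × 0.6958 = 23.80 V.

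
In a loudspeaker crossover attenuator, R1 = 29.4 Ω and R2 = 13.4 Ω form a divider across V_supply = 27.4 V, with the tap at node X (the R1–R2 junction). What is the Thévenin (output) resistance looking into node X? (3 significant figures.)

With V_supply suppressed (replaced by a short), R_th = R1 ‖ R2 = (29.40 × 13.4)/(29.40 + 13.4) = 9.205 Ω.

R_th ≈ 9.20 Ω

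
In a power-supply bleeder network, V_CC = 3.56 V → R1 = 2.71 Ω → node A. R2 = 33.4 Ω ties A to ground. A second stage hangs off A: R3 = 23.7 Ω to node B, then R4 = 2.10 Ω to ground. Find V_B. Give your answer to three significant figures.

V_B ≈ 0.244 V

The second stage (R3 + R4 = 25.80 Ω) loads node A in parallel with R2.
R2 ‖ (R3+R4) = 14.56 Ω.
So V_A = 3.56 × 0.8430 = 3.001 V.
Stage 2 is unloaded, so V_B = V_A · R4/(R3+R4) = 3.001 × 2.10/25.80 = 0.2443 V.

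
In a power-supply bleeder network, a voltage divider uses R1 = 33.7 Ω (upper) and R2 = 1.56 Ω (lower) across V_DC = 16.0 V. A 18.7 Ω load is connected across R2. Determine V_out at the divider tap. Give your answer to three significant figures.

V_out ≈ 0.656 V

First combine the lower leg with the load: R2 ‖ R_L = 1.440 Ω.
Voltage divider with the loaded lower leg: V_out = 16.0 × 1.440/(33.7 + 1.440) = 16.0 × 0.04098 = 0.6556 V.
(Unloaded it would be 0.708 V; the load pulls it down.)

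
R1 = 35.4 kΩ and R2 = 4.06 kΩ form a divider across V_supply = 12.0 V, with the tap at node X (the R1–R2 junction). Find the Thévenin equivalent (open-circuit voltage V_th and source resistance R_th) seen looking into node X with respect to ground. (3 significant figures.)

With X open, the divider is unloaded: V_th = 12.0 × 4.06/39.46 = 1.235 V.
With V_supply suppressed (replaced by a short), R_th = R1 ‖ R2 = (35.40 × 4.06)/(35.40 + 4.06) = 3.642 kΩ.

V_th ≈ 1.23 V, R_th ≈ 3.64 kΩ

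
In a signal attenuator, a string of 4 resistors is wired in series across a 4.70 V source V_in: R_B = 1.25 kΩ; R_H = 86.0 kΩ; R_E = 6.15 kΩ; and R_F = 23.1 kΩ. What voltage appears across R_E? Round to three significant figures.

V ≈ 0.248 V

Series total: ΣR = 1.25 + 86.0 + 6.15 + 23.1 = 116.5 kΩ.
Voltage divider: V = V_in · (6.150 / 116.5) = 4.70 × 0.05279 = 0.2481 V.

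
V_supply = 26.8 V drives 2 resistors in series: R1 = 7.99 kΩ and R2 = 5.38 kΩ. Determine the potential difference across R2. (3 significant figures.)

ΣR = 7.99 + 5.38 = 13.37 kΩ.
By the voltage-divider rule, V = 26.8 × 5.380/13.37 = 10.78 V.

V ≈ 10.8 V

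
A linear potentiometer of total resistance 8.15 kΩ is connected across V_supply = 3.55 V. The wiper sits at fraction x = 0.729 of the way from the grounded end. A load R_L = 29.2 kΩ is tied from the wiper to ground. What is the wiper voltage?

Split the track: R_lower = x·R_p = 5.941 kΩ, R_upper = (1−x)·R_p = 2.209 kΩ.
Lower segment in parallel with the load: 5.941 ‖ 29.2 = 4.937 kΩ.
V_out = 3.55 × 4.937/(2.209 + 4.937) = 2.453 V.

V_out ≈ 2.45 V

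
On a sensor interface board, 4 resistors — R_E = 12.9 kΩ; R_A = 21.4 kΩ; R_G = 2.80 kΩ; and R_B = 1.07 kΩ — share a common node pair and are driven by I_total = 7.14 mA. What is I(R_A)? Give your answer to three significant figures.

Conductances: ΣG = 1/12.9 + 1/21.4 + 1/2.80 + 1/1.07 = 1.416 (1/kΩ).
R_A takes the fraction G_k/ΣG = 0.04673/1.416 = 0.03300, so I = 7.14 × 0.03300 = 0.2356 mA.

I ≈ 0.236 mA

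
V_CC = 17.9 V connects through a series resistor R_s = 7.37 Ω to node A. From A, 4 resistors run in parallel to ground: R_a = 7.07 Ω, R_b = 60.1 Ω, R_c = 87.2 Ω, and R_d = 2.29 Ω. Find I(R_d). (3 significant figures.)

I ≈ 1.43 A

Equivalent of the parallel group: R_p = 1.650 Ω.
V_A by voltage divider: V_A = 17.9 × 1.650/(7.37 + 1.650) = 3.274 V.
Branch current I = V_A/R_d = 3.274/2.29 = 1.430 A.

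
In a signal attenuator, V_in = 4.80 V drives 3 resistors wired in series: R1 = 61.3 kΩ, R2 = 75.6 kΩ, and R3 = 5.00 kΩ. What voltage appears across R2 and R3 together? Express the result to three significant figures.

ΣR = 61.3 + 75.6 + 5.00 = 141.9 kΩ.
R_{R2..R3} = 75.6 + 5.00 = 80.60 kΩ.
By the voltage-divider rule, V = 4.80 × 80.60/141.9 = 2.726 V.

V ≈ 2.73 V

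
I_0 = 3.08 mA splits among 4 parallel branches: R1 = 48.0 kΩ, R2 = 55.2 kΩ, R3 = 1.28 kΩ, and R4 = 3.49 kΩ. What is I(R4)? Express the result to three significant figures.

I ≈ 0.797 mA

Conductances: ΣG = 1/48.0 + 1/55.2 + 1/1.28 + 1/3.49 = 1.107 (1/kΩ).
By the current-divider rule, I = I_0 · G_k/ΣG = 3.08 × 0.2589 = 0.7974 mA.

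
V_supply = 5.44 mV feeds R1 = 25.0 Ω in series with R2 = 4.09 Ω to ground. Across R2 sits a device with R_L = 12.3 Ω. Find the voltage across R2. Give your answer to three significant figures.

V_out ≈ 0.595 mV

First combine the lower leg with the load: R2 ‖ R_L = 3.069 Ω.
Now apply the divider: V_out = 5.44 × 0.1093 = 0.5949 mV.
(Unloaded it would be 0.765 mV; the load pulls it down.)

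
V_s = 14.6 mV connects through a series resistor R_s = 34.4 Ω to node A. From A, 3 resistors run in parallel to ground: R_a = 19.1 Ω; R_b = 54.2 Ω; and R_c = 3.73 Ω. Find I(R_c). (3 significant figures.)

I ≈ 0.309 mA

Combine the parallel branches: R_p = (1/19.1 + 1/54.2 + 1/3.73)⁻¹ = 2.951 Ω.
V_A = 14.6 × 2.951/37.35 = 1.153 mV.
Branch current I = V_A/R_c = 1.153/3.73 = 0.3092 mA.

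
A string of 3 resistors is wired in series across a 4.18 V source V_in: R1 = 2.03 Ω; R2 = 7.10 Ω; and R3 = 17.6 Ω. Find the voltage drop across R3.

V ≈ 2.75 V

ΣR = 2.03 + 7.10 + 17.6 = 26.73 Ω.
Voltage divider: V = V_in · (17.60 / 26.73) = 4.18 × 0.6584 = 2.752 V.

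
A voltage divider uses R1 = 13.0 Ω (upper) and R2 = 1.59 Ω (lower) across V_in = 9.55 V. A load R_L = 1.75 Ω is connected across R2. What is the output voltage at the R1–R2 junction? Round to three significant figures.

First combine the lower leg with the load: R2 ‖ R_L = 0.8331 Ω.
Voltage divider with the loaded lower leg: V_out = 9.55 × 0.8331/(13.0 + 0.8331) = 9.55 × 0.06022 = 0.5751 V.

V_out ≈ 0.575 V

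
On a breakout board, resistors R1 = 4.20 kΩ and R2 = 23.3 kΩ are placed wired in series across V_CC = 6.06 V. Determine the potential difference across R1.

V ≈ 0.926 V

Total series resistance ΣR = 4.20 + 23.3 = 27.50 kΩ.
Voltage divider: V = V_CC · (4.200 / 27.50) = 6.06 × 0.1527 = 0.9255 V.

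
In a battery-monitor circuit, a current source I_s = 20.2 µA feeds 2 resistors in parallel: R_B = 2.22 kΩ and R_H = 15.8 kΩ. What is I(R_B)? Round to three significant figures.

I ≈ 17.7 µA

With just two branches, the current splits inversely with resistance.
So I = 20.2 × 15.8/18.02 = 17.71 µA.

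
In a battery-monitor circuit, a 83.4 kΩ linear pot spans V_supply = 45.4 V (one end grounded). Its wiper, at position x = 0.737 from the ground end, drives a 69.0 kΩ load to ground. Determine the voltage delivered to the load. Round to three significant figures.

V_out ≈ 27.1 V

The pot divides into 21.93 kΩ above the wiper and 61.47 kΩ below.
R_L loads the lower segment: effective lower R = 32.51 kΩ.
Then V_out = V_supply · 32.51/(21.93 + 32.51) = 27.11 V.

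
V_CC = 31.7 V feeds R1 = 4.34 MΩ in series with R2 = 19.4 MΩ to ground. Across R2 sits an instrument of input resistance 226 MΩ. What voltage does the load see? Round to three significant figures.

V_out ≈ 25.5 V

The load sits in parallel with R2, giving an effective lower resistance R2' = R2·R_L/(R2+R_L) = 17.87 MΩ.
Then V_out = V_CC · R2'/(R1 + R2') = 31.7 × 17.87/22.21 = 25.50 V.
(Unloaded it would be 25.9 V; the load pulls it down.)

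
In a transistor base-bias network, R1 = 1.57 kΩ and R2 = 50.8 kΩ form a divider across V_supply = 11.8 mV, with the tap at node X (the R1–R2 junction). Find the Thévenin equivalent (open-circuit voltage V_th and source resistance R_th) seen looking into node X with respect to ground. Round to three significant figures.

V_th is the unloaded tap voltage: V_supply · R2/(R1+R2) = 11.8 × 0.9700 = 11.45 mV.
Zeroing V_supply shorts the top of R1 to ground, so R_th = R1 ‖ R2 = 1.523 kΩ.

V_th ≈ 11.4 mV, R_th ≈ 1.52 kΩ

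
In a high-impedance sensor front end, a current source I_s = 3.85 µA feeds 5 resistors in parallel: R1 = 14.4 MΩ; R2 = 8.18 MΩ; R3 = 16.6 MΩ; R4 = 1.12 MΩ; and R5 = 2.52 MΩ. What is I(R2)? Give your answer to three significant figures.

I ≈ 0.305 µA

ΣG = 1/14.4 + 1/8.18 + 1/16.6 + 1/1.12 + 1/2.52 = 1.542.
R2 takes the fraction G_k/ΣG = 0.1222/1.542 = 0.07930, so I = 3.85 × 0.07930 = 0.3053 µA.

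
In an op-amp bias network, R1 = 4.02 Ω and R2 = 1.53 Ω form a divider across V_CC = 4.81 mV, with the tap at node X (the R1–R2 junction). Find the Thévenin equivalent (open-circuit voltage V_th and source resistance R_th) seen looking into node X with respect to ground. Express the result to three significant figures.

With X open, the divider is unloaded: V_th = 4.81 × 1.53/5.550 = 1.326 mV.
Looking into X with the source shorted: R_th = R1·R2/(R1+R2) = 4.020 × 1.53/5.550 = 1.108 Ω.

V_th ≈ 1.33 mV, R_th ≈ 1.11 Ω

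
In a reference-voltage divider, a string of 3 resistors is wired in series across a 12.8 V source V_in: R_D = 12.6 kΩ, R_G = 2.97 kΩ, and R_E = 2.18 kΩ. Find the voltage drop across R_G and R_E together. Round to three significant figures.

ΣR = 12.6 + 2.97 + 2.18 = 17.75 kΩ.
R_{R_G..R_E} = 2.97 + 2.18 = 5.150 kΩ.
By the voltage-divider rule, V = 12.8 × 5.150/17.75 = 3.714 V.

V ≈ 3.71 V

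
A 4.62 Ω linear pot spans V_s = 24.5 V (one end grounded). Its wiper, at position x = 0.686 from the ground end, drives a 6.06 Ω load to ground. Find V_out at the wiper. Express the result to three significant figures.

V_out ≈ 14.4 V

Lower segment x·R_p = 3.169 Ω; upper segment (1−x)·R_p = 1.451 Ω.
R_L loads the lower segment: effective lower R = 2.081 Ω.
Then V_out = V_s · 2.081/(1.451 + 2.081) = 14.44 V.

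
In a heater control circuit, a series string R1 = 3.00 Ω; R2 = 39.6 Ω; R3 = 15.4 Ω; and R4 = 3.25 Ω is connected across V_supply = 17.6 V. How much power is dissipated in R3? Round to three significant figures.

P ≈ 1.27 W

Series current I = V_supply/ΣR = 17.6/61.25 = 0.2873 A.
P = I²R = 0.08257 × 15.4 = 1.272 W.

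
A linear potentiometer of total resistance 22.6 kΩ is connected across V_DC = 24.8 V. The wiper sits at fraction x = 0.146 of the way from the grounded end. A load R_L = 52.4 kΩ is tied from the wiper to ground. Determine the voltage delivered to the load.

The pot divides into 19.30 kΩ above the wiper and 3.300 kΩ below.
Lower segment in parallel with the load: 3.300 ‖ 52.4 = 3.104 kΩ.
Then V_out = V_DC · 3.104/(19.30 + 3.104) = 3.436 V.
(Unloaded: V_out = x·V_DC = 3.62 V.)

V_out ≈ 3.44 V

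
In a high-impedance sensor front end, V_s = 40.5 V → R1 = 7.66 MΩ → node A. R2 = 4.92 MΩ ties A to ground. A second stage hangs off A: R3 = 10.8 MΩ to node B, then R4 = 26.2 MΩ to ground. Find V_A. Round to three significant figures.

V_A ≈ 14.7 V

The second stage (R3 + R4 = 37.00 MΩ) loads node A in parallel with R2.
Effective lower resistance at A: R2 ‖ 37.00 = 4.343 MΩ.
V_A = 40.5 × 4.343/(7.66 + 4.343) = 14.65 V.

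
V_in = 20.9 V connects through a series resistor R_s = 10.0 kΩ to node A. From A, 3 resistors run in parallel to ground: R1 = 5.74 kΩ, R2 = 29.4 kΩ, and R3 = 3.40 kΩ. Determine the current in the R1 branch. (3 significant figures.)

Combine the parallel branches: R_p = (1/5.74 + 1/29.4 + 1/3.40)⁻¹ = 1.991 kΩ.
V_A by voltage divider: V_A = 20.9 × 1.991/(10.0 + 1.991) = 3.470 V.
Branch current I = V_A/R1 = 3.470/5.74 = 0.6045 mA.

I ≈ 0.604 mA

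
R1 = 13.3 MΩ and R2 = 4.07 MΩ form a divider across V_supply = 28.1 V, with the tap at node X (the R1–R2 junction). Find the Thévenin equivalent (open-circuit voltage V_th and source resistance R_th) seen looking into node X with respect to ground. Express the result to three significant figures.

Open-circuit (no load on X): V_th = V_supply · R2/(R1 + R2) = 28.1 × 4.07/(13.30 + 4.07) = 6.584 V.
Zeroing V_supply shorts the top of R1 to ground, so R_th = R1 ‖ R2 = 3.116 MΩ.

V_th ≈ 6.58 V, R_th ≈ 3.12 MΩ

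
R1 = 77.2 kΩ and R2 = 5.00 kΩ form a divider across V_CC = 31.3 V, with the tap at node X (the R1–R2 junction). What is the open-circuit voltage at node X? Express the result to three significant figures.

With X open, the divider is unloaded: V_th = 31.3 × 5.00/82.20 = 1.904 V.

V_th ≈ 1.90 V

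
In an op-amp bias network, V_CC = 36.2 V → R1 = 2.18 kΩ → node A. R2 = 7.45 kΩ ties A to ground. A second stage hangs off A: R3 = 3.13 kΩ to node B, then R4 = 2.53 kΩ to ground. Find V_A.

Looking into the second stage from A: R3 + R4 = 5.660 kΩ appears in parallel with R2.
Effective lower resistance at A: R2 ‖ 5.660 = 3.216 kΩ.
First divider: V_A = V_CC · 3.216/(2.18 + 3.216) = 21.58 V.

V_A ≈ 21.6 V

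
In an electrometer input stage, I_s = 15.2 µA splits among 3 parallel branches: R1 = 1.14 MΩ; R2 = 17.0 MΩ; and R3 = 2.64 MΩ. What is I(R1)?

I ≈ 10.1 µA

Conductances: ΣG = 1/1.14 + 1/17.0 + 1/2.64 = 1.315 (1/MΩ).
By the current-divider rule, I = I_s · G_k/ΣG = 15.2 × 0.6672 = 10.14 µA.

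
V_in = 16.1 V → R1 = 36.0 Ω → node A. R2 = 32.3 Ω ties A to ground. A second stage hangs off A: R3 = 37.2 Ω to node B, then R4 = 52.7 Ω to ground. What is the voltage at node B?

V_B ≈ 3.75 V

Node A sees R2 in parallel with the series input of stage 2, R3 + R4 = 89.90 Ω.
Effective lower resistance at A: R2 ‖ 89.90 = 23.76 Ω.
V_A = 16.1 × 23.76/(36.0 + 23.76) = 6.402 V.
Then the unloaded second divider: V_B = V_A × R4/(R3+R4) = 6.402 × 0.5862 = 3.753 V.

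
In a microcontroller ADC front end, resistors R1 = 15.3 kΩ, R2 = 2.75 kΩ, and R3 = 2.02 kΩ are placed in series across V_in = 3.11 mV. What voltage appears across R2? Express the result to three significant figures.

V ≈ 0.426 mV

Series total: ΣR = 15.3 + 2.75 + 2.02 = 20.07 kΩ.
By the voltage-divider rule, V = 3.11 × 2.750/20.07 = 0.4261 mV.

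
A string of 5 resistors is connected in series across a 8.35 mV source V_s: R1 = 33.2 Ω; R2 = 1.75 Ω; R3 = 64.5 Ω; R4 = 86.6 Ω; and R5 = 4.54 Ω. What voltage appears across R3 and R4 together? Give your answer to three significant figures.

Series total: ΣR = 33.2 + 1.75 + 64.5 + 86.6 + 4.54 = 190.6 Ω.
R_{R3..R4} = 64.5 + 86.6 = 151.1 Ω.
By the voltage-divider rule, V = 8.35 × 151.1/190.6 = 6.620 mV.

V ≈ 6.62 mV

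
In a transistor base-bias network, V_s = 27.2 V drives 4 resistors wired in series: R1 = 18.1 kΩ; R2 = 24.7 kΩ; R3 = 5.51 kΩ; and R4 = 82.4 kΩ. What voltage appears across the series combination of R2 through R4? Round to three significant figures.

Total series resistance ΣR = 18.1 + 24.7 + 5.51 + 82.4 = 130.7 kΩ.
R_{R2..R4} = 24.7 + 5.51 + 82.4 = 112.6 kΩ.
V = V_s · R/ΣR = 27.2 × 0.8615 = 23.43 V.

V ≈ 23.4 V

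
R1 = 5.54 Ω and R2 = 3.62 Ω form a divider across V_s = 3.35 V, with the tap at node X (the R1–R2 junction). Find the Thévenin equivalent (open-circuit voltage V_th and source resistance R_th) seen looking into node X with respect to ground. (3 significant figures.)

V_th ≈ 1.32 V, R_th ≈ 2.19 Ω

Open-circuit (no load on X): V_th = V_s · R2/(R1 + R2) = 3.35 × 3.62/(5.540 + 3.62) = 1.324 V.
Looking into X with the source shorted: R_th = R1·R2/(R1+R2) = 5.540 × 3.62/9.160 = 2.189 Ω.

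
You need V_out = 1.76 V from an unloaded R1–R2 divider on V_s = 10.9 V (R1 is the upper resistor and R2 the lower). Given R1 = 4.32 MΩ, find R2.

R2 ≈ 0.832 MΩ

The divider ratio is R2/(R1+R2) = 1.76/10.9 = 0.1615.
R2 = R1 · 0.1615/(1 − 0.1615) = 0.8319 MΩ.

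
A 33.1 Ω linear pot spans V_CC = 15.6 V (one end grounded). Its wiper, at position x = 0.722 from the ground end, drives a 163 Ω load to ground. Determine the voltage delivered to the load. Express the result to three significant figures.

V_out ≈ 10.8 V

Lower segment x·R_p = 23.90 Ω; upper segment (1−x)·R_p = 9.202 Ω.
(x·R_p) ‖ R_L = 20.84 Ω.
V_out = 15.6 × 20.84/(9.202 + 20.84) = 10.82 V.
(Unloaded: V_out = x·V_CC = 11.3 V.)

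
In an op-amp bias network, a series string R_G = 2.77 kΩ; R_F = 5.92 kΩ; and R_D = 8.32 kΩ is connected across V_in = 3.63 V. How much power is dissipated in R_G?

ΣR = 17.01 kΩ → I = 3.63/17.01 = 0.2134 mA.
P(R_G) = I²·R_G = (0.2134)² × 2.77 = 0.1261 mW.

P ≈ 0.126 mW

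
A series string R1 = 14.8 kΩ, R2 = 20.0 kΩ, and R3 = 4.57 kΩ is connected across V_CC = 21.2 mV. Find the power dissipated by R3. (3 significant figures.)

Series current I = V_CC/ΣR = 21.2/39.37 = 0.5385 µA.
P = I²R = 0.2900 × 4.57 = 1.325 nW.

P ≈ 1.33 nW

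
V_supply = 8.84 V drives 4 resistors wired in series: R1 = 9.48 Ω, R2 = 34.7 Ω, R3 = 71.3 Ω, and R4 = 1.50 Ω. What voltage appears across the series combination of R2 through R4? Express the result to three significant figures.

V ≈ 8.12 V

Total series resistance ΣR = 9.48 + 34.7 + 71.3 + 1.50 = 117.0 Ω.
R_{R2..R4} = 34.7 + 71.3 + 1.50 = 107.5 Ω.
By the voltage-divider rule, V = 8.84 × 107.5/117.0 = 8.124 V.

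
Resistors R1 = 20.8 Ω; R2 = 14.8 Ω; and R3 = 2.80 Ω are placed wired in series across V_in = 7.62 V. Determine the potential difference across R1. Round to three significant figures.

V ≈ 4.13 V

Total series resistance ΣR = 20.8 + 14.8 + 2.80 = 38.40 Ω.
Voltage divider: V = V_in · (20.80 / 38.40) = 7.62 × 0.5417 = 4.128 V.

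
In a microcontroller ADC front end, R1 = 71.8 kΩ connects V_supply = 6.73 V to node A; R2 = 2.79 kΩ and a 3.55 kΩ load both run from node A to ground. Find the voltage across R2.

V_out ≈ 0.143 V

The load sits in parallel with R2, giving an effective lower resistance R2' = R2·R_L/(R2+R_L) = 1.562 kΩ.
Then V_out = V_supply · R2'/(R1 + R2') = 6.73 × 1.562/73.36 = 0.1433 V.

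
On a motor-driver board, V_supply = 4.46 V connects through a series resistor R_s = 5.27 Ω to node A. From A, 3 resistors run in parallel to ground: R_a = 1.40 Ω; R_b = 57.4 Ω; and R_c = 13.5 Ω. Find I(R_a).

I ≈ 0.607 A

Combine the parallel branches: R_p = (1/1.40 + 1/57.4 + 1/13.5)⁻¹ = 1.241 Ω.
V_A by voltage divider: V_A = 4.46 × 1.241/(5.27 + 1.241) = 0.8501 V.
Branch current I = V_A/R_a = 0.8501/1.40 = 0.6072 A.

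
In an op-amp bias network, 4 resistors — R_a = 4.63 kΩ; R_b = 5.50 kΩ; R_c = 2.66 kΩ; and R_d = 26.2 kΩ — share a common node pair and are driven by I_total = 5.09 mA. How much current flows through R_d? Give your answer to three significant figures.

ΣG = 1/4.63 + 1/5.50 + 1/2.66 + 1/26.2 = 0.8119.
By the current-divider rule, I = I_total · G_k/ΣG = 5.09 × 0.04701 = 0.2393 mA.

I ≈ 0.239 mA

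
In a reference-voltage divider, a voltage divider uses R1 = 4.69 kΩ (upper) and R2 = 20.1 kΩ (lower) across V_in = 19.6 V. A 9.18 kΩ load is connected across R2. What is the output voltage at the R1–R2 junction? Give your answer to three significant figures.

R2 ‖ R_L = (20.1 × 9.18)/(20.1 + 9.18) = 6.302 kΩ.
Then V_out = V_in · R2'/(R1 + R2') = 19.6 × 6.302/10.99 = 11.24 V.
(Unloaded it would be 15.9 V; the load pulls it down.)

V_out ≈ 11.2 V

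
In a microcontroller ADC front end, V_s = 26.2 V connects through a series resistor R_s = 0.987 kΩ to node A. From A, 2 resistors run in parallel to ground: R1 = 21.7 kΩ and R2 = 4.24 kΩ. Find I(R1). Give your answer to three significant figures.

Combine the parallel branches: R_p = (1/21.7 + 1/4.24)⁻¹ = 3.547 kΩ.
Node voltage V_A = V_s · R_p/(R_s + R_p) = 26.2 × 0.7823 = 20.50 V.
I(R1) = V_A / R1 = 20.50/21.7 = 0.9445 mA.

I ≈ 0.945 mA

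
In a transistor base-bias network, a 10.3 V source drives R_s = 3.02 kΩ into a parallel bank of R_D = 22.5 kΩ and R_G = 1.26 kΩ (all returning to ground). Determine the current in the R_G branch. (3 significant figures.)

I ≈ 2.32 mA

Parallel bank: R_p = 1/(1/22.5 + 1/1.26) = 1.193 kΩ.
V_A by voltage divider: V_A = 10.3 × 1.193/(3.02 + 1.193) = 2.917 V.
I(R_G) = V_A / R_G = 2.917/1.26 = 2.315 mA.
(Check via current divider: I_total = 2.445 mA; share G_k/ΣG = 0.9470 → same result.)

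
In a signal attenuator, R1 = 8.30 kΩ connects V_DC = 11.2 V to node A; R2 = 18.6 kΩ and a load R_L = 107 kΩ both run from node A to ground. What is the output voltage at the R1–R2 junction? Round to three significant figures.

The load sits in parallel with R2, giving an effective lower resistance R2' = R2·R_L/(R2+R_L) = 15.85 kΩ.
Voltage divider with the loaded lower leg: V_out = 11.2 × 15.85/(8.30 + 15.85) = 11.2 × 0.6563 = 7.350 V.
(Unloaded it would be 7.74 V; the load pulls it down.)

V_out ≈ 7.35 V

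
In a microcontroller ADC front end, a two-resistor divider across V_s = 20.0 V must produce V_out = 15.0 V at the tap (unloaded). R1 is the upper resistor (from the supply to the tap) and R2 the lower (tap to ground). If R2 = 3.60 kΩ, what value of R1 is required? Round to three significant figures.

Required fraction k = V_out/V_s = 0.7500.
Rearranging, R1 = R2·(1−k)/k = 3.60 × 0.3333 = 1.200 kΩ.

R1 ≈ 1.20 kΩ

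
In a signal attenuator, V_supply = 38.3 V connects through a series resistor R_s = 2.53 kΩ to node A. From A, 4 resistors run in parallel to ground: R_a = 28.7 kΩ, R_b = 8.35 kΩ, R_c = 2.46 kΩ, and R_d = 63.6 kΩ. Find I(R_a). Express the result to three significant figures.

I ≈ 0.543 mA

Combine the parallel branches: R_p = (1/28.7 + 1/8.35 + 1/2.46 + 1/63.6)⁻¹ = 1.734 kΩ.
Node voltage V_A = V_supply · R_p/(R_s + R_p) = 38.3 × 0.4066 = 15.57 V.
Branch current I = V_A/R_a = 15.57/28.7 = 0.5426 mA.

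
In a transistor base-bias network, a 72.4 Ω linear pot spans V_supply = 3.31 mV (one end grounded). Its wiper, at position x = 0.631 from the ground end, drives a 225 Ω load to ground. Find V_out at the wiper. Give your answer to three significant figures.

Split the track: R_lower = x·R_p = 45.68 Ω, R_upper = (1−x)·R_p = 26.72 Ω.
Lower segment in parallel with the load: 45.68 ‖ 225 = 37.97 Ω.
Then V_out = V_supply · 37.97/(26.72 + 37.97) = 1.943 mV.

V_out ≈ 1.94 mV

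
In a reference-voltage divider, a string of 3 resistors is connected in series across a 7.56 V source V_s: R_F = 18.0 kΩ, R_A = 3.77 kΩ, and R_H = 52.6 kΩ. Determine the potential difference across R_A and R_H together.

V ≈ 5.73 V

ΣR = 18.0 + 3.77 + 52.6 = 74.37 kΩ.
R_{R_A..R_H} = 3.77 + 52.6 = 56.37 kΩ.
Voltage divider: V = V_s · (56.37 / 74.37) = 7.56 × 0.7580 = 5.730 V.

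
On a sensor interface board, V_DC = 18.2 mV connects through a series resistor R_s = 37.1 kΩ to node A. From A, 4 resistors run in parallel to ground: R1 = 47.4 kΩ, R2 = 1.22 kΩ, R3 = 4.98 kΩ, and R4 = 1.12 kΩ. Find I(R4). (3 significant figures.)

Equivalent of the parallel group: R_p = 0.5169 kΩ.
V_A = 18.2 × 0.5169/37.62 = 0.2501 mV.
Branch current I = V_A/R4 = 0.2501/1.12 = 0.2233 µA.

I ≈ 0.223 µA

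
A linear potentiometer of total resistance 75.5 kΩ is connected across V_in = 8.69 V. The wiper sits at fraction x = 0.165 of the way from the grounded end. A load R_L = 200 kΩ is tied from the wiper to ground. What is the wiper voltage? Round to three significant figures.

V_out ≈ 1.36 V

The pot divides into 63.04 kΩ above the wiper and 12.46 kΩ below.
(x·R_p) ‖ R_L = 11.73 kΩ.
Loaded-divider output: V_out = 8.69 × 0.1568 = 1.363 V.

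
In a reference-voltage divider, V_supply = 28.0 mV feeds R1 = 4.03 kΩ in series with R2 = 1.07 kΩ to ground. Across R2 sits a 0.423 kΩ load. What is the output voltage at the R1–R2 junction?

First combine the lower leg with the load: R2 ‖ R_L = 0.3032 kΩ.
Then V_out = V_supply · R2'/(R1 + R2') = 28.0 × 0.3032/4.333 = 1.959 mV.

V_out ≈ 1.96 mV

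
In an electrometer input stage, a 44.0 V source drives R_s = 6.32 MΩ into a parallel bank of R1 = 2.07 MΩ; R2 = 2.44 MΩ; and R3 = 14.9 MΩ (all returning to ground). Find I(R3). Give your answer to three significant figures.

Equivalent of the parallel group: R_p = 1.042 MΩ.
V_A by voltage divider: V_A = 44.0 × 1.042/(6.32 + 1.042) = 6.226 V.
Branch current I = V_A/R3 = 6.226/14.9 = 0.4178 µA.

I ≈ 0.418 µA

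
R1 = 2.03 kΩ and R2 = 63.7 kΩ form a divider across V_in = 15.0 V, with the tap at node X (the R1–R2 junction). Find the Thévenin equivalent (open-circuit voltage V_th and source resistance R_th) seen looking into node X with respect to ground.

V_th ≈ 14.5 V, R_th ≈ 1.97 kΩ

Open-circuit (no load on X): V_th = V_in · R2/(R1 + R2) = 15.0 × 63.7/(2.030 + 63.7) = 14.54 V.
Looking into X with the source shorted: R_th = R1·R2/(R1+R2) = 2.030 × 63.7/65.73 = 1.967 kΩ.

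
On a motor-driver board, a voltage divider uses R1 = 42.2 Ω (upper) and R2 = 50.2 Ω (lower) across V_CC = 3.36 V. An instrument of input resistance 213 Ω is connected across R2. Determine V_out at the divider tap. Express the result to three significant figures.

R2 ‖ R_L = (50.2 × 213)/(50.2 + 213) = 40.63 Ω.
Voltage divider with the loaded lower leg: V_out = 3.36 × 40.63/(42.2 + 40.63) = 3.36 × 0.4905 = 1.648 V.
(Unloaded it would be 1.83 V; the load pulls it down.)

V_out ≈ 1.65 V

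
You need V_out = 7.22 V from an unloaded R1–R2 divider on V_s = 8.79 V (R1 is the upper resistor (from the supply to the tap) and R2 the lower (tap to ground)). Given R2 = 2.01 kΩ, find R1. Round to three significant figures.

R1 ≈ 0.437 kΩ

The divider ratio is R2/(R1+R2) = 7.22/8.79 = 0.8214.
Rearranging, R1 = R2·(1−k)/k = 2.01 × 0.2175 = 0.4371 kΩ.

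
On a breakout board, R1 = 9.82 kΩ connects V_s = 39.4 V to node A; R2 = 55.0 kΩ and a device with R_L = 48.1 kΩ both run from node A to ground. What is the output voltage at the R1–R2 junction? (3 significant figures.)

V_out ≈ 28.5 V

The load sits in parallel with R2, giving an effective lower resistance R2' = R2·R_L/(R2+R_L) = 25.66 kΩ.
Then V_out = V_s · R2'/(R1 + R2') = 39.4 × 25.66/35.48 = 28.49 V.
(Unloaded it would be 33.4 V; the load pulls it down.)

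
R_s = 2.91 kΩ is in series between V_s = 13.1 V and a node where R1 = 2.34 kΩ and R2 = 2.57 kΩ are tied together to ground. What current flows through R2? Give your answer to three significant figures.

Parallel bank: R_p = 1/(1/2.34 + 1/2.57) = 1.225 kΩ.
V_A by voltage divider: V_A = 13.1 × 1.225/(2.91 + 1.225) = 3.880 V.
I(R2) = V_A / R2 = 3.880/2.57 = 1.510 mA.
(Check via current divider: I_total = 3.168 mA; share G_k/ΣG = 0.4766 → same result.)

I ≈ 1.51 mA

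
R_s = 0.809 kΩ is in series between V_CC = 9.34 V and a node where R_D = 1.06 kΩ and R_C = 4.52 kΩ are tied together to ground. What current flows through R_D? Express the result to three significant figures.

I ≈ 4.54 mA

Parallel bank: R_p = 1/(1/1.06 + 1/4.52) = 0.8586 kΩ.
V_A by voltage divider: V_A = 9.34 × 0.8586/(0.809 + 0.8586) = 4.809 V.
Branch current I = V_A/R_D = 4.809/1.06 = 4.537 mA.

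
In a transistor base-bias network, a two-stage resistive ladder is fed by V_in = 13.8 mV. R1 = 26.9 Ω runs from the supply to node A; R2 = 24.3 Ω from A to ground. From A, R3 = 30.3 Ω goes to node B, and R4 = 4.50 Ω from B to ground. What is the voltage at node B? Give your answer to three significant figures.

The second stage (R3 + R4 = 34.80 Ω) loads node A in parallel with R2.
R2 ‖ (R3+R4) = 14.31 Ω.
So V_A = 13.8 × 0.3472 = 4.792 mV.
Stage 2 is unloaded, so V_B = V_A · R4/(R3+R4) = 4.792 × 4.50/34.80 = 0.6196 mV.

V_B ≈ 0.620 mV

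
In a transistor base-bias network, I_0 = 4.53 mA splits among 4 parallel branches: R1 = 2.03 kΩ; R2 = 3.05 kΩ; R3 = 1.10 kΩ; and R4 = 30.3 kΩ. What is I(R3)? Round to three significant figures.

I ≈ 2.34 mA

Conductances: ΣG = 1/2.03 + 1/3.05 + 1/1.10 + 1/30.3 = 1.763 (1/kΩ).
Current divider: I(R3) = I_0 · G_k/ΣG = 4.53 × (0.9091/1.763) = 4.53 × 0.5158 = 2.336 mA.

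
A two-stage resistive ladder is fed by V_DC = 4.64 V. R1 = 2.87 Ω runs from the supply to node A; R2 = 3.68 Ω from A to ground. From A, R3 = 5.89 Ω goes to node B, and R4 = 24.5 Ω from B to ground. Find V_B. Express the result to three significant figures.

V_B ≈ 2.00 V

The second stage (R3 + R4 = 30.39 Ω) loads node A in parallel with R2.
R2 ‖ (R3+R4) = 3.283 Ω.
So V_A = 4.64 × 0.5335 = 2.476 V.
V_B = V_A × 0.8062 = 1.996 V.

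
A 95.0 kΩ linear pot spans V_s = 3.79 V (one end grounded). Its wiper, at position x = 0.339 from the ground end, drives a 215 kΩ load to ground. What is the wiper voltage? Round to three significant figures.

V_out ≈ 1.17 V

The pot divides into 62.80 kΩ above the wiper and 32.21 kΩ below.
(x·R_p) ‖ R_L = 28.01 kΩ.
Then V_out = V_s · 28.01/(62.80 + 28.01) = 1.169 V.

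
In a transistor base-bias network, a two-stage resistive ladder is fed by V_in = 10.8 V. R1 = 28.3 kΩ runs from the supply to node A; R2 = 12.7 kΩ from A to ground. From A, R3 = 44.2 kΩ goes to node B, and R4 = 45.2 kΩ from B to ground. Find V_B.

V_B ≈ 1.54 V

Node A sees R2 in parallel with the series input of stage 2, R3 + R4 = 89.40 kΩ.
Effective lower resistance at A: R2 ‖ 89.40 = 11.12 kΩ.
So V_A = 10.8 × 0.2821 = 3.047 V.
V_B = V_A × 0.5056 = 1.540 V.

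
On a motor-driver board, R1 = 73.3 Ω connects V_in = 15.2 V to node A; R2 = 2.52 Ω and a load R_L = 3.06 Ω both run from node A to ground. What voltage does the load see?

R2 ‖ R_L = (2.52 × 3.06)/(2.52 + 3.06) = 1.382 Ω.
Now apply the divider: V_out = 15.2 × 0.01850 = 0.2813 V.
(Unloaded it would be 0.505 V; the load pulls it down.)

V_out ≈ 0.281 V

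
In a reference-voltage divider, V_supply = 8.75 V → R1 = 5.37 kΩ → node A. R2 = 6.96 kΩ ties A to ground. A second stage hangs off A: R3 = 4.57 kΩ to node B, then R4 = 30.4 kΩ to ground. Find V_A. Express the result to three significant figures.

The second stage (R3 + R4 = 34.97 kΩ) loads node A in parallel with R2.
Effective lower resistance at A: R2 ‖ 34.97 = 5.805 kΩ.
V_A = 8.75 × 5.805/(5.37 + 5.805) = 4.545 V.

V_A ≈ 4.55 V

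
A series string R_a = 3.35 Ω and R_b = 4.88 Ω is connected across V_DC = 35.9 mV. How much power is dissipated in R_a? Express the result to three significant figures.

P ≈ 63.7 µW

The common current is I = 35.9/8.230 = 4.362 mA.
P = I²R = 19.03 × 3.35 = 63.74 µW.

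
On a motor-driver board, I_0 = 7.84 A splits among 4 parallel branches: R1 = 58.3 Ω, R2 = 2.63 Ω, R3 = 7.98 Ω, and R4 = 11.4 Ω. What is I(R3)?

I ≈ 1.61 A

Total conductance ΣG = 1/58.3 + 1/2.63 + 1/7.98 + 1/11.4 = 0.6104 (units of 1/Ω).
R3 takes the fraction G_k/ΣG = 0.1253/0.6104 = 0.2053, so I = 7.84 × 0.2053 = 1.609 A.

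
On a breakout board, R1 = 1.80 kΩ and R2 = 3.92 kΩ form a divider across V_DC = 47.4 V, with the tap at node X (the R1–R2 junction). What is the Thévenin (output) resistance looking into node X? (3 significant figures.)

R_th ≈ 1.23 kΩ

Looking into X with the source shorted: R_th = R1·R2/(R1+R2) = 1.800 × 3.92/5.720 = 1.234 kΩ.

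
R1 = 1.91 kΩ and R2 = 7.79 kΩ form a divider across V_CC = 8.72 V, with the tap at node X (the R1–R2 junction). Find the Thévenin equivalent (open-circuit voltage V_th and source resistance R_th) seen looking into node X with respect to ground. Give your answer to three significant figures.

V_th ≈ 7.00 V, R_th ≈ 1.53 kΩ

Open-circuit (no load on X): V_th = V_CC · R2/(R1 + R2) = 8.72 × 7.79/(1.910 + 7.79) = 7.003 V.
With V_CC suppressed (replaced by a short), R_th = R1 ‖ R2 = (1.910 × 7.79)/(1.910 + 7.79) = 1.534 kΩ.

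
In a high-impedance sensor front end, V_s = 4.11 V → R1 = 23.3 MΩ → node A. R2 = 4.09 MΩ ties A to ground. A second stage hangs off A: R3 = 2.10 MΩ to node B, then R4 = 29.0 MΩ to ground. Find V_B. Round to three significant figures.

V_B ≈ 0.515 V

Node A sees R2 in parallel with the series input of stage 2, R3 + R4 = 31.10 MΩ.
Effective lower resistance at A: R2 ‖ 31.10 = 3.615 MΩ.
V_A = 4.11 × 3.615/(23.3 + 3.615) = 0.5520 V.
Then the unloaded second divider: V_B = V_A × R4/(R3+R4) = 0.5520 × 0.9325 = 0.5147 V.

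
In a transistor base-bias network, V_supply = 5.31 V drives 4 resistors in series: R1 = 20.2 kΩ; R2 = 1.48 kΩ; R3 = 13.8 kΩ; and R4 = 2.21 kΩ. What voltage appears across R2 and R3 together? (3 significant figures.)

Total series resistance ΣR = 20.2 + 1.48 + 13.8 + 2.21 = 37.69 kΩ.
R_{R2..R3} = 1.48 + 13.8 = 15.28 kΩ.
By the voltage-divider rule, V = 5.31 × 15.28/37.69 = 2.153 V.

V ≈ 2.15 V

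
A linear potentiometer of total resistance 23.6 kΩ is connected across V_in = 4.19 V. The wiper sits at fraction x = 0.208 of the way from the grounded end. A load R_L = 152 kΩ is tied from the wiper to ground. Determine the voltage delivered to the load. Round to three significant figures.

The pot divides into 18.69 kΩ above the wiper and 4.909 kΩ below.
R_L loads the lower segment: effective lower R = 4.755 kΩ.
Loaded-divider output: V_out = 4.19 × 0.2028 = 0.8498 V.

V_out ≈ 0.850 V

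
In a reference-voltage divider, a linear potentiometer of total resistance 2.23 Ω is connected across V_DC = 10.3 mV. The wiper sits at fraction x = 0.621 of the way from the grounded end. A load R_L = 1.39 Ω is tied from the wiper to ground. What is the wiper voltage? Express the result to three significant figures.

V_out ≈ 4.64 mV

Lower segment x·R_p = 1.385 Ω; upper segment (1−x)·R_p = 0.8452 Ω.
(x·R_p) ‖ R_L = 0.6937 Ω.
Then V_out = V_DC · 0.6937/(0.8452 + 0.6937) = 4.643 mV.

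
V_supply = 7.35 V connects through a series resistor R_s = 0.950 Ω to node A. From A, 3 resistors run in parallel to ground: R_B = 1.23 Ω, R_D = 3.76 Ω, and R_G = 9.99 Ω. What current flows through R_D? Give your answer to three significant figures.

I ≈ 0.922 A

Combine the parallel branches: R_p = (1/1.23 + 1/3.76 + 1/9.99)⁻¹ = 0.8481 Ω.
Node voltage V_A = V_supply · R_p/(R_s + R_p) = 7.35 × 0.4717 = 3.467 V.
Branch current I = V_A/R_D = 3.467/3.76 = 0.9220 A.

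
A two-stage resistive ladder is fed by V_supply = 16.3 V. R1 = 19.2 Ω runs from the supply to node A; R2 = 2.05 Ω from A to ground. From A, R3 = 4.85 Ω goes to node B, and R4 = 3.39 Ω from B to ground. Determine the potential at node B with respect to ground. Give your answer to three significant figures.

V_B ≈ 0.528 V

The second stage (R3 + R4 = 8.240 Ω) loads node A in parallel with R2.
R2 ‖ (R3+R4) = 1.642 Ω.
So V_A = 16.3 × 0.07877 = 1.284 V.
Stage 2 is unloaded, so V_B = V_A · R4/(R3+R4) = 1.284 × 3.39/8.240 = 0.5282 V.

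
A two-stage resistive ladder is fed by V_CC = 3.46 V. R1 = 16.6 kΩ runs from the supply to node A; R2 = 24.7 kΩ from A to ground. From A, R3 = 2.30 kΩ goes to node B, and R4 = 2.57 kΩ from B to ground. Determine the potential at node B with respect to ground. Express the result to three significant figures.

Node A sees R2 in parallel with the series input of stage 2, R3 + R4 = 4.870 kΩ.
R2 ‖ (R3+R4) = 4.068 kΩ.
First divider: V_A = V_CC · 4.068/(16.6 + 4.068) = 0.6810 V.
Then the unloaded second divider: V_B = V_A × R4/(R3+R4) = 0.6810 × 0.5277 = 0.3594 V.

V_B ≈ 0.359 V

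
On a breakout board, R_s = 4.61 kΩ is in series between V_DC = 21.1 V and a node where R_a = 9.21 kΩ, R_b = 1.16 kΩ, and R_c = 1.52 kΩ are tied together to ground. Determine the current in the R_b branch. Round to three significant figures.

Equivalent of the parallel group: R_p = 0.6140 kΩ.
V_A by voltage divider: V_A = 21.1 × 0.6140/(4.61 + 0.6140) = 2.480 V.
Branch current I = V_A/R_b = 2.480/1.16 = 2.138 mA.

I ≈ 2.14 mA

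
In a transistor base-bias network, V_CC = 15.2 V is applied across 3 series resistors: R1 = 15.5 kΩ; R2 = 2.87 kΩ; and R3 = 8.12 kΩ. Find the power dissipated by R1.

ΣR = 26.49 kΩ → I = 15.2/26.49 = 0.5738 mA.
P(R1) = I²·R1 = (0.5738)² × 15.5 = 5.103 mW.

P ≈ 5.10 mW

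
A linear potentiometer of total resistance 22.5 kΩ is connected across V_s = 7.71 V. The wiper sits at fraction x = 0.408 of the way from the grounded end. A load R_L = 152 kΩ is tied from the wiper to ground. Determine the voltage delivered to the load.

V_out ≈ 3.04 V

Split the track: R_lower = x·R_p = 9.180 kΩ, R_upper = (1−x)·R_p = 13.32 kΩ.
Lower segment in parallel with the load: 9.180 ‖ 152 = 8.657 kΩ.
V_out = 7.71 × 8.657/(13.32 + 8.657) = 3.037 V.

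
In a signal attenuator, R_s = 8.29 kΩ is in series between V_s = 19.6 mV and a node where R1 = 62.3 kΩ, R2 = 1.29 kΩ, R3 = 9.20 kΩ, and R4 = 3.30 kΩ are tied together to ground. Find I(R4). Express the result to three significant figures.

I ≈ 0.541 µA

Parallel bank: R_p = 1/(1/62.3 + 1/1.29 + 1/9.20 + 1/3.30) = 0.8313 kΩ.
V_A by voltage divider: V_A = 19.6 × 0.8313/(8.29 + 0.8313) = 1.786 mV.
Branch current I = V_A/R4 = 1.786/3.30 = 0.5413 µA.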